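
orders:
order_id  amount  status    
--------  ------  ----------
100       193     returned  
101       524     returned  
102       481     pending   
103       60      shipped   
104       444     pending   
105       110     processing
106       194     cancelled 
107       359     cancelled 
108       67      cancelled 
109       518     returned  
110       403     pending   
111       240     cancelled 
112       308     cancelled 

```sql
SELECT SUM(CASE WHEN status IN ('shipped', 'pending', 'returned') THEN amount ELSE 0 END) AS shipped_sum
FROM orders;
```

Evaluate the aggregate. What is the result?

order_id=100: ✓ → 193
order_id=101: ✓ → 524
order_id=102: ✓ → 481
order_id=103: ✓ → 60
order_id=104: ✓ → 444
order_id=105: ✗
order_id=106: ✗
order_id=107: ✗
order_id=108: ✗
order_id=109: ✓ → 518
order_id=110: ✓ → 403
order_id=111: ✗
order_id=112: ✗
shipped_sum = 193 + 524 + 481 + 60 + 444 + 518 + 403 = 2623

2623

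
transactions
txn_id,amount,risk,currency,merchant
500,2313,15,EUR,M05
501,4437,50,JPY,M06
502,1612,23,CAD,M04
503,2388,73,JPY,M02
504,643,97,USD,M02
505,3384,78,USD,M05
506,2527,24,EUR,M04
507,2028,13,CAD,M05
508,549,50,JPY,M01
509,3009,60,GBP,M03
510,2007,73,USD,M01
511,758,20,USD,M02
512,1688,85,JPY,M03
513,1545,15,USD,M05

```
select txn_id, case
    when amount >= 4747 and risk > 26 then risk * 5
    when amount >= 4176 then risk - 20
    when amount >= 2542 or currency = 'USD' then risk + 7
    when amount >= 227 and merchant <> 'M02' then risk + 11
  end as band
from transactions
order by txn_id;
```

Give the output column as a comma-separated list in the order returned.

txn_id=500: amount >= 227 and merchant <> 'M02' → 26
txn_id=501: amount >= 4176 → 30
txn_id=502: amount >= 227 and merchant <> 'M02' → 34
txn_id=503: (no match → NULL) → NULL
txn_id=504: amount >= 2542 or currency = 'USD' → 104
txn_id=505: amount >= 2542 or currency = 'USD' → 85
txn_id=506: amount >= 227 and merchant <> 'M02' → 35
txn_id=507: amount >= 227 and merchant <> 'M02' → 24
txn_id=508: amount >= 227 and merchant <> 'M02' → 61
txn_id=509: amount >= 2542 or currency = 'USD' → 67
txn_id=510: amount >= 2542 or currency = 'USD' → 80
txn_id=511: amount >= 2542 or currency = 'USD' → 27
txn_id=512: amount >= 227 and merchant <> 'M02' → 96
txn_id=513: amount >= 2542 or currency = 'USD' → 22

26, 30, 34, NULL, 104, 85, 35, 24, 61, 67, 80, 27, 96, 22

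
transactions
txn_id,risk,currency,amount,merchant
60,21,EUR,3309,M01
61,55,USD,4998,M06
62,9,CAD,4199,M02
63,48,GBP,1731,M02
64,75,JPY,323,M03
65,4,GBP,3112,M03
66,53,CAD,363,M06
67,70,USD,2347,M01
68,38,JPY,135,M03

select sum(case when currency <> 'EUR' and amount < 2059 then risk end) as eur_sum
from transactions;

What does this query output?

txn_id=60: ✗
txn_id=61: ✗
txn_id=62: ✗
txn_id=63: ✓ → 48
txn_id=64: ✓ → 75
txn_id=65: ✗
txn_id=66: ✓ → 53
txn_id=67: ✗
txn_id=68: ✓ → 38
eur_sum = 48 + 75 + 53 + 38 = 214

214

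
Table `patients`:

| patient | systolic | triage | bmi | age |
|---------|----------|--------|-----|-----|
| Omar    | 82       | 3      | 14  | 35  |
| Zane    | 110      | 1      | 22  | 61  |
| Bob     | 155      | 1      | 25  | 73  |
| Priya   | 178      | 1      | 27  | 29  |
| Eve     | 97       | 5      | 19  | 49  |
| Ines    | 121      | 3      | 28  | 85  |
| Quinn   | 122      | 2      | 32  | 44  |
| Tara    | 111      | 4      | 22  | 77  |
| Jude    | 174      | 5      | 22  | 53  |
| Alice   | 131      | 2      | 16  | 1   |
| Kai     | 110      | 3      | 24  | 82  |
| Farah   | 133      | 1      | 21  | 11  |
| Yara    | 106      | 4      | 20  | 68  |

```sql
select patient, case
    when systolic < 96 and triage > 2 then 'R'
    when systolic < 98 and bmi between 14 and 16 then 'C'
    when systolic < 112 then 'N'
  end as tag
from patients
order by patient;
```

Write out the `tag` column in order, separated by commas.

patient=Alice: (no match → NULL) → NULL
patient=Bob: (no match → NULL) → NULL
patient=Eve: systolic < 112 → N
patient=Farah: (no match → NULL) → NULL
patient=Ines: (no match → NULL) → NULL
patient=Jude: (no match → NULL) → NULL
patient=Kai: systolic < 112 → N
patient=Omar: systolic < 96 and triage > 2 → R
patient=Priya: (no match → NULL) → NULL
patient=Quinn: (no match → NULL) → NULL
patient=Tara: systolic < 112 → N
patient=Yara: systolic < 112 → N
patient=Zane: systolic < 112 → N

NULL, NULL, N, NULL, NULL, NULL, N, R, NULL, NULL, N, N, N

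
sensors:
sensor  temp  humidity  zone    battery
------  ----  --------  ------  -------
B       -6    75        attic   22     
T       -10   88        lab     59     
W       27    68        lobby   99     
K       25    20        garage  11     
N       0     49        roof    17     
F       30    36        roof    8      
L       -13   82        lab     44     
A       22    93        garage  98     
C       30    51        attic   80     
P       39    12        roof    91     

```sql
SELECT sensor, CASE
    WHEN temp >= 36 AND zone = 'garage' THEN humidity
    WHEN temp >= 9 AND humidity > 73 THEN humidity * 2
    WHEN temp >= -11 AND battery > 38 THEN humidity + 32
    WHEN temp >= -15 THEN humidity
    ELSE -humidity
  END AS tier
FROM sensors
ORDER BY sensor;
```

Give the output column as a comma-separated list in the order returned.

186, 75, 83, 36, 20, 82, 49, 44, 120, 100

sensor=A: temp >= 9 AND humidity > 73 → 186
sensor=B: temp >= -15 → 75
sensor=C: temp >= -11 AND battery > 38 → 83
sensor=F: temp >= -15 → 36
sensor=K: temp >= -15 → 20
sensor=L: temp >= -15 → 82
sensor=N: temp >= -15 → 49
sensor=P: temp >= -11 AND battery > 38 → 44
sensor=T: temp >= -11 AND battery > 38 → 120
sensor=W: temp >= -11 AND battery > 38 → 100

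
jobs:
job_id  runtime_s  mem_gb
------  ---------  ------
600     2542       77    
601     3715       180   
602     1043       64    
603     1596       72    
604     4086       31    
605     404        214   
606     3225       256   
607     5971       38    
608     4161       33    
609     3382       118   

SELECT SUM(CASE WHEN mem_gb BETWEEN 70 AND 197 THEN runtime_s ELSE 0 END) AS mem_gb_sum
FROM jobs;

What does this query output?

job_id=600: ✓ → 2542
job_id=601: ✓ → 3715
job_id=602: ✗
job_id=603: ✓ → 1596
job_id=604: ✗
job_id=605: ✗
job_id=606: ✗
job_id=607: ✗
job_id=608: ✗
job_id=609: ✓ → 3382
mem_gb_sum = 2542 + 3715 + 1596 + 3382 = 11235

11235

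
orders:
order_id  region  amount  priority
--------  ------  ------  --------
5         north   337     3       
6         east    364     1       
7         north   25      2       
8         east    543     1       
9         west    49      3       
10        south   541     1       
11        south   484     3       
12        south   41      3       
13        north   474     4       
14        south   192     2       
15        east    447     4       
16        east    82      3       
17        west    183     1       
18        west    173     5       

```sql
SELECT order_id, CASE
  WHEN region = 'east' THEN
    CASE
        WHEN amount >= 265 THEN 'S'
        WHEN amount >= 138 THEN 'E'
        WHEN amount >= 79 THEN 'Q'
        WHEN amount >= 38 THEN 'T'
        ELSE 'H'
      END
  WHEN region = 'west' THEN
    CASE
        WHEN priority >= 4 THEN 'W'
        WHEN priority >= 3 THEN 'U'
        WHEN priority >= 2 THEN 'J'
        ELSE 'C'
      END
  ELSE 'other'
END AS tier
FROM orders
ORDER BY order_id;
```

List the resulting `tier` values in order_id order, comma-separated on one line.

order_id=5: region='north' → outer ELSE → other
order_id=6: region='east' → inner[amount >= 265] → S
order_id=7: region='north' → outer ELSE → other
order_id=8: region='east' → inner[amount >= 265] → S
order_id=9: region='west' → inner[priority >= 3] → U
order_id=10: region='south' → outer ELSE → other
order_id=11: region='south' → outer ELSE → other
order_id=12: region='south' → outer ELSE → other
order_id=13: region='north' → outer ELSE → other
order_id=14: region='south' → outer ELSE → other
order_id=15: region='east' → inner[amount >= 265] → S
order_id=16: region='east' → inner[amount >= 79] → Q
order_id=17: region='west' → inner[ELSE] → C
order_id=18: region='west' → inner[priority >= 4] → W

other, S, other, S, U, other, other, other, other, other, S, Q, C, W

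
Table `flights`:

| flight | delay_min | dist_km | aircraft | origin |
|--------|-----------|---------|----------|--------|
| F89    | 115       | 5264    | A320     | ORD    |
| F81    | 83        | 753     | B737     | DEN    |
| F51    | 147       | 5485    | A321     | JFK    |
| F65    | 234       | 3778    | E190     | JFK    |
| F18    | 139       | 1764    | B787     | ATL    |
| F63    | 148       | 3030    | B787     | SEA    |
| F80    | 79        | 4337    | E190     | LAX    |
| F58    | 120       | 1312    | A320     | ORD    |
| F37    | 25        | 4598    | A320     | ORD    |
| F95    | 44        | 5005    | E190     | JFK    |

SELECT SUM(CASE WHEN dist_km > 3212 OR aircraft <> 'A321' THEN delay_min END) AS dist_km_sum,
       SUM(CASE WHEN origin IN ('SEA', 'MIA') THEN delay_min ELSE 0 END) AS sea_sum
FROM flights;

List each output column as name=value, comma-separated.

dist_km_sum=1134, sea_sum=148

[dist_km_sum: dist_km > 3212 OR aircraft <> 'A321']
flight=F89: ✓ → 115
flight=F81: ✓ → 83
flight=F51: ✓ → 147
flight=F65: ✓ → 234
flight=F18: ✓ → 139
flight=F63: ✓ → 148
flight=F80: ✓ → 79
flight=F58: ✓ → 120
flight=F37: ✓ → 25
flight=F95: ✓ → 44
dist_km_sum = 115 + 83 + 147 + 234 + 139 + 148 + 79 + 120 + 25 + 44 = 1134
—
[sea_sum: origin IN ('SEA', 'MIA')]
flight=F89: ✗
flight=F81: ✗
flight=F51: ✗
flight=F65: ✗
flight=F18: ✗
flight=F63: ✓ → 148
flight=F80: ✗
flight=F58: ✗
flight=F37: ✗
flight=F95: ✗
sea_sum = 148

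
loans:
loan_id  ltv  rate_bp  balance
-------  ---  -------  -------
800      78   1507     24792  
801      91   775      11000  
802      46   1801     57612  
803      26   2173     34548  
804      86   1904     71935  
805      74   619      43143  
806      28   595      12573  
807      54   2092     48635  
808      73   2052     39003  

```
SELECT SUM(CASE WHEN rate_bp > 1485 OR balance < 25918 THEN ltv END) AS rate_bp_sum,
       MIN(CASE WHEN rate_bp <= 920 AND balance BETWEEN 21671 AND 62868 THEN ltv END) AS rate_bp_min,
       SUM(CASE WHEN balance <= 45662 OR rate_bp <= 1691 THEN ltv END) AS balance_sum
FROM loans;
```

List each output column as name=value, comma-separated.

rate_bp_sum=482, rate_bp_min=74, balance_sum=370

[rate_bp_sum: rate_bp > 1485 OR balance < 25918]
loan_id=800: ✓ → 78
loan_id=801: ✓ → 91
loan_id=802: ✓ → 46
loan_id=803: ✓ → 26
loan_id=804: ✓ → 86
loan_id=805: ✗
loan_id=806: ✓ → 28
loan_id=807: ✓ → 54
loan_id=808: ✓ → 73
rate_bp_sum = 78 + 91 + 46 + 26 + 86 + 28 + 54 + 73 = 482
—
[rate_bp_min: rate_bp <= 920 AND balance BETWEEN 21671 AND 62868]
loan_id=800: ✗
loan_id=801: ✗
loan_id=802: ✗
loan_id=803: ✗
loan_id=804: ✗
loan_id=805: ✓ → 74
loan_id=806: ✗
loan_id=807: ✗
loan_id=808: ✗
rate_bp_min = MIN(74) = 74
—
[balance_sum: balance <= 45662 OR rate_bp <= 1691]
loan_id=800: ✓ → 78
loan_id=801: ✓ → 91
loan_id=802: ✗
loan_id=803: ✓ → 26
loan_id=804: ✗
loan_id=805: ✓ → 74
loan_id=806: ✓ → 28
loan_id=807: ✗
loan_id=808: ✓ → 73
balance_sum = 78 + 91 + 26 + 74 + 28 + 73 = 370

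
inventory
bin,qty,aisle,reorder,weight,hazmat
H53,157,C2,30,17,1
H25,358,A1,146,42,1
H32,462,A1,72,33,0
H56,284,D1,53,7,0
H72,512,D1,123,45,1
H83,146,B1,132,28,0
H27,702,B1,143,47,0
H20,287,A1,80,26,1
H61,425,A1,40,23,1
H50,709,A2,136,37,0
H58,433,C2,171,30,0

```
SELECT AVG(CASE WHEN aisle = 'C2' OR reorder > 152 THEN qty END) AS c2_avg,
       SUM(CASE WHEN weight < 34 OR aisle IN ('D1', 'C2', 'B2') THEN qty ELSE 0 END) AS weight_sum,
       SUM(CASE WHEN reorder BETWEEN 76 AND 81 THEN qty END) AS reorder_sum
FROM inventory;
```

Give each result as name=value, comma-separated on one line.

c2_avg=295, weight_sum=2706, reorder_sum=287

[c2_avg: aisle = 'C2' OR reorder > 152]
bin=H53: ✓ → 157
bin=H25: ✗
bin=H32: ✗
bin=H56: ✗
bin=H72: ✗
bin=H83: ✗
bin=H27: ✗
bin=H20: ✗
bin=H61: ✗
bin=H50: ✗
bin=H58: ✓ → 433
c2_avg = (157 + 433) / 2 = 295
—
[weight_sum: weight < 34 OR aisle IN ('D1', 'C2', 'B2')]
bin=H53: ✓ → 157
bin=H25: ✗
bin=H32: ✓ → 462
bin=H56: ✓ → 284
bin=H72: ✓ → 512
bin=H83: ✓ → 146
bin=H27: ✗
bin=H20: ✓ → 287
bin=H61: ✓ → 425
bin=H50: ✗
bin=H58: ✓ → 433
weight_sum = 157 + 462 + 284 + 512 + 146 + 287 + 425 + 433 = 2706
—
[reorder_sum: reorder BETWEEN 76 AND 81]
bin=H53: ✗
bin=H25: ✗
bin=H32: ✗
bin=H56: ✗
bin=H72: ✗
bin=H83: ✗
bin=H27: ✗
bin=H20: ✓ → 287
bin=H61: ✗
bin=H50: ✗
bin=H58: ✗
reorder_sum = 287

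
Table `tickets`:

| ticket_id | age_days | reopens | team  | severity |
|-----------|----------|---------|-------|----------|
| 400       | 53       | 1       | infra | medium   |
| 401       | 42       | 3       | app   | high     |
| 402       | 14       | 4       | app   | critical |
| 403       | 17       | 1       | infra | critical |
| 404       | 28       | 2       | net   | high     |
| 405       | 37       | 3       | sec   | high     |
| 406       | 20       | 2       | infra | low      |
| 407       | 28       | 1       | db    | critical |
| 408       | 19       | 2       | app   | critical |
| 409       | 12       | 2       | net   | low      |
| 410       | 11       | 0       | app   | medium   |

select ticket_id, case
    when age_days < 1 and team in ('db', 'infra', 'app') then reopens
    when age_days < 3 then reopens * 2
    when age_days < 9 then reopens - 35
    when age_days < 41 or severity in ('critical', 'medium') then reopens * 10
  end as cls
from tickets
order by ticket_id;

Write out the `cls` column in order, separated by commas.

ticket_id=400: age_days < 41 or severity in ('critical', 'medium') → 10
ticket_id=401: (no match → NULL) → NULL
ticket_id=402: age_days < 41 or severity in ('critical', 'medium') → 40
ticket_id=403: age_days < 41 or severity in ('critical', 'medium') → 10
ticket_id=404: age_days < 41 or severity in ('critical', 'medium') → 20
ticket_id=405: age_days < 41 or severity in ('critical', 'medium') → 30
ticket_id=406: age_days < 41 or severity in ('critical', 'medium') → 20
ticket_id=407: age_days < 41 or severity in ('critical', 'medium') → 10
ticket_id=408: age_days < 41 or severity in ('critical', 'medium') → 20
ticket_id=409: age_days < 41 or severity in ('critical', 'medium') → 20
ticket_id=410: age_days < 41 or severity in ('critical', 'medium') → 0

10, NULL, 40, 10, 20, 30, 20, 10, 20, 20, 0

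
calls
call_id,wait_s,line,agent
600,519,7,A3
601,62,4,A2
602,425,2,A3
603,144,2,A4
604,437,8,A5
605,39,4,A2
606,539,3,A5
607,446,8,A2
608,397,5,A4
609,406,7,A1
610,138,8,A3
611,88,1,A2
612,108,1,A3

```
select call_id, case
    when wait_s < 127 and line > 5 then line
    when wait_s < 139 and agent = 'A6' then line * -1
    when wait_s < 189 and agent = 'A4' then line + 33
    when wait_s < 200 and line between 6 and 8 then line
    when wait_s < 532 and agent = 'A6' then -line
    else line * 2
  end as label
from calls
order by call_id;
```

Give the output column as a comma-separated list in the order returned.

14, 8, 4, 35, 16, 8, 6, 16, 10, 14, 8, 2, 2

call_id=600: ELSE → 14
call_id=601: ELSE → 8
call_id=602: ELSE → 4
call_id=603: wait_s < 189 and agent = 'A4' → 35
call_id=604: ELSE → 16
call_id=605: ELSE → 8
call_id=606: ELSE → 6
call_id=607: ELSE → 16
call_id=608: ELSE → 10
call_id=609: ELSE → 14
call_id=610: wait_s < 200 and line between 6 and 8 → 8
call_id=611: ELSE → 2
call_id=612: ELSE → 2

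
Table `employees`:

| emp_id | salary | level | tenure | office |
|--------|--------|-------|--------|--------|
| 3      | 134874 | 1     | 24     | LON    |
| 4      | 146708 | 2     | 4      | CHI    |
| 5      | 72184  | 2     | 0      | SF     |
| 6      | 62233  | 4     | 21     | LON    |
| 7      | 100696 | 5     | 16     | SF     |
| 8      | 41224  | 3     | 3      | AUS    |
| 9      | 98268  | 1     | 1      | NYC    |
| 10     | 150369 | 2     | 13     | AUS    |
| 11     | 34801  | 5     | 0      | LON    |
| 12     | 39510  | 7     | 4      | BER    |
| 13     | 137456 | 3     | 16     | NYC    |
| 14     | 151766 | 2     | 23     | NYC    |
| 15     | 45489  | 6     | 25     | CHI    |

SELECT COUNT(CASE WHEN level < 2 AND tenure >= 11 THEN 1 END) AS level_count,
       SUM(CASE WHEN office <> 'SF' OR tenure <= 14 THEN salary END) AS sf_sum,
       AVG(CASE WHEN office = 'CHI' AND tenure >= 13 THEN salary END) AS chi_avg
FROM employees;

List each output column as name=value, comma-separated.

[level_count: level < 2 AND tenure >= 11]
emp_id=3: ✓ → 1
emp_id=4: ✗
emp_id=5: ✗
emp_id=6: ✗
emp_id=7: ✗
emp_id=8: ✗
emp_id=9: ✗
emp_id=10: ✗
emp_id=11: ✗
emp_id=12: ✗
emp_id=13: ✗
emp_id=14: ✗
emp_id=15: ✗
level_count = COUNT(1) = 1
—
[sf_sum: office <> 'SF' OR tenure <= 14]
emp_id=3: ✓ → 134874
emp_id=4: ✓ → 146708
emp_id=5: ✓ → 72184
emp_id=6: ✓ → 62233
emp_id=7: ✗
emp_id=8: ✓ → 41224
emp_id=9: ✓ → 98268
emp_id=10: ✓ → 150369
emp_id=11: ✓ → 34801
emp_id=12: ✓ → 39510
emp_id=13: ✓ → 137456
emp_id=14: ✓ → 151766
emp_id=15: ✓ → 45489
sf_sum = 134874 + 146708 + 72184 + 62233 + 41224 + 98268 + 150369 + 34801 + 39510 + 137456 + 151766 + 45489 = 1114882
—
[chi_avg: office = 'CHI' AND tenure >= 13]
emp_id=3: ✗
emp_id=4: ✗
emp_id=5: ✗
emp_id=6: ✗
emp_id=7: ✗
emp_id=8: ✗
emp_id=9: ✗
emp_id=10: ✗
emp_id=11: ✗
emp_id=12: ✗
emp_id=13: ✗
emp_id=14: ✗
emp_id=15: ✓ → 45489
chi_avg = 45489

level_count=1, sf_sum=1114882, chi_avg=45489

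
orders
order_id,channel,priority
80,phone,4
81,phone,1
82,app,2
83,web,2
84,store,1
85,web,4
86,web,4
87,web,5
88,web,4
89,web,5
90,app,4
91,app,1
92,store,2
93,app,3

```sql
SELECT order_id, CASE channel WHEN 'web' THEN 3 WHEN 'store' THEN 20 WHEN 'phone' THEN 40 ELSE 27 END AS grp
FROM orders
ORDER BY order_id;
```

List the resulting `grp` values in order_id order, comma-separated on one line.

order_id=80: channel='phone' → 40
order_id=81: channel='phone' → 40
order_id=82: ELSE → 27
order_id=83: channel='web' → 3
order_id=84: channel='store' → 20
order_id=85: channel='web' → 3
order_id=86: channel='web' → 3
order_id=87: channel='web' → 3
order_id=88: channel='web' → 3
order_id=89: channel='web' → 3
order_id=90: ELSE → 27
order_id=91: ELSE → 27
order_id=92: channel='store' → 20
order_id=93: ELSE → 27

40, 40, 27, 3, 20, 3, 3, 3, 3, 3, 27, 27, 20, 27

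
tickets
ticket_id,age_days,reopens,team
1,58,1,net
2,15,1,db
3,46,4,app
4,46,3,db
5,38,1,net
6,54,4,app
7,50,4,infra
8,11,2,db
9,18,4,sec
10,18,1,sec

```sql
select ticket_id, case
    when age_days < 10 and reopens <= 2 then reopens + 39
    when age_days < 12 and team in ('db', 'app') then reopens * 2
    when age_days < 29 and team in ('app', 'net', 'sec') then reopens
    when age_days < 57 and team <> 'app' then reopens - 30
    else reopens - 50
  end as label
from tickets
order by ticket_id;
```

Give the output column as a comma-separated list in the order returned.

ticket_id=1: ELSE → -49
ticket_id=2: age_days < 57 and team <> 'app' → -29
ticket_id=3: ELSE → -46
ticket_id=4: age_days < 57 and team <> 'app' → -27
ticket_id=5: age_days < 57 and team <> 'app' → -29
ticket_id=6: ELSE → -46
ticket_id=7: age_days < 57 and team <> 'app' → -26
ticket_id=8: age_days < 12 and team in ('db', 'app') → 4
ticket_id=9: age_days < 29 and team in ('app', 'net', 'sec') → 4
ticket_id=10: age_days < 29 and team in ('app', 'net', 'sec') → 1

-49, -29, -46, -27, -29, -46, -26, 4, 4, 1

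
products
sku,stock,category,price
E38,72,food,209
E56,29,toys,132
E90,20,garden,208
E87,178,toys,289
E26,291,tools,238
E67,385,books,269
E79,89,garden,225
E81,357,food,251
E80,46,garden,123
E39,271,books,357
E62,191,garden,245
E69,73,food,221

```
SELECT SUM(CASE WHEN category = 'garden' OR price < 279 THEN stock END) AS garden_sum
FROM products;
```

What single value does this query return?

1553

sku=E38: ✓ → 72
sku=E56: ✓ → 29
sku=E90: ✓ → 20
sku=E87: ✗
sku=E26: ✓ → 291
sku=E67: ✓ → 385
sku=E79: ✓ → 89
sku=E81: ✓ → 357
sku=E80: ✓ → 46
sku=E39: ✗
sku=E62: ✓ → 191
sku=E69: ✓ → 73
garden_sum = 72 + 29 + 20 + 291 + 385 + 89 + 357 + 46 + 191 + 73 = 1553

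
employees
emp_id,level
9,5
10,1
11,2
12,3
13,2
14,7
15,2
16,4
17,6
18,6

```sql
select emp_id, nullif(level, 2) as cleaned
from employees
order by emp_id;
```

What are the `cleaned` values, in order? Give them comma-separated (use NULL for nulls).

5, 1, NULL, 3, NULL, 7, NULL, 4, 6, 6

emp_id=9: level=5 vs 2: differ → 5
emp_id=10: level=1 vs 2: differ → 1
emp_id=11: level=2 vs 2: equal → NULL
emp_id=12: level=3 vs 2: differ → 3
emp_id=13: level=2 vs 2: equal → NULL
emp_id=14: level=7 vs 2: differ → 7
emp_id=15: level=2 vs 2: equal → NULL
emp_id=16: level=4 vs 2: differ → 4
emp_id=17: level=6 vs 2: differ → 6
emp_id=18: level=6 vs 2: differ → 6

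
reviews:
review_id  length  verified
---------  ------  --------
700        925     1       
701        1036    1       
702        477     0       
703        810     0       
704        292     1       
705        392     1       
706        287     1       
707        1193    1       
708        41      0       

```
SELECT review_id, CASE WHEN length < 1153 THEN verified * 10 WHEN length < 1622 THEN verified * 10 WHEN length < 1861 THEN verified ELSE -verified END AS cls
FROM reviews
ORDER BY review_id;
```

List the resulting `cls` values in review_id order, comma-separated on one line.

10, 10, 0, 0, 10, 10, 10, 10, 0

review_id=700: length < 1153 → 10
review_id=701: length < 1153 → 10
review_id=702: length < 1153 → 0
review_id=703: length < 1153 → 0
review_id=704: length < 1153 → 10
review_id=705: length < 1153 → 10
review_id=706: length < 1153 → 10
review_id=707: length < 1622 → 10
review_id=708: length < 1153 → 0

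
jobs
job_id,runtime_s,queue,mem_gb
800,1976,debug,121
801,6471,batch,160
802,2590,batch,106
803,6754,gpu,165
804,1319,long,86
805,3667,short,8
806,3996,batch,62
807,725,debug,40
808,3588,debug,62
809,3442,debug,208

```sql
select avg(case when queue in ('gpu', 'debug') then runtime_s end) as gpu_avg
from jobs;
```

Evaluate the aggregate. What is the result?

job_id=800: ✓ → 1976
job_id=801: ✗
job_id=802: ✗
job_id=803: ✓ → 6754
job_id=804: ✗
job_id=805: ✗
job_id=806: ✗
job_id=807: ✓ → 725
job_id=808: ✓ → 3588
job_id=809: ✓ → 3442
gpu_avg = (1976 + 6754 + 725 + 3588 + 3442) / 5 = 3297

3297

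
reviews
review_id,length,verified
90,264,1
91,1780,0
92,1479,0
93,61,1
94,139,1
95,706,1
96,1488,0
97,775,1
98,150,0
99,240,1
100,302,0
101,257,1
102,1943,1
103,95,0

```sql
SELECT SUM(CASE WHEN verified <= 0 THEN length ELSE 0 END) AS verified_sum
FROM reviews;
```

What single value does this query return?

5294

review_id=90: ✗
review_id=91: ✓ → 1780
review_id=92: ✓ → 1479
review_id=93: ✗
review_id=94: ✗
review_id=95: ✗
review_id=96: ✓ → 1488
review_id=97: ✗
review_id=98: ✓ → 150
review_id=99: ✗
review_id=100: ✓ → 302
review_id=101: ✗
review_id=102: ✗
review_id=103: ✓ → 95
verified_sum = 1780 + 1479 + 1488 + 150 + 302 + 95 = 5294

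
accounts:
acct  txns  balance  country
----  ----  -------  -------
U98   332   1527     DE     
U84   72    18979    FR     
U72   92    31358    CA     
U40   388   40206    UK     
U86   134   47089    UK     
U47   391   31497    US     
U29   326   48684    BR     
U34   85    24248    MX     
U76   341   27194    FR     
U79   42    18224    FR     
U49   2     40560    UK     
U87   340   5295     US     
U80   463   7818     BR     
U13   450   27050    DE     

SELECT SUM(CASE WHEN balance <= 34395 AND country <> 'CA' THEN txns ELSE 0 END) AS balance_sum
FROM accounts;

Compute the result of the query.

acct=U98: ✓ → 332
acct=U84: ✓ → 72
acct=U72: ✗
acct=U40: ✗
acct=U86: ✗
acct=U47: ✓ → 391
acct=U29: ✗
acct=U34: ✓ → 85
acct=U76: ✓ → 341
acct=U79: ✓ → 42
acct=U49: ✗
acct=U87: ✓ → 340
acct=U80: ✓ → 463
acct=U13: ✓ → 450
balance_sum = 332 + 72 + 391 + 85 + 341 + 42 + 340 + 463 + 450 = 2516

2516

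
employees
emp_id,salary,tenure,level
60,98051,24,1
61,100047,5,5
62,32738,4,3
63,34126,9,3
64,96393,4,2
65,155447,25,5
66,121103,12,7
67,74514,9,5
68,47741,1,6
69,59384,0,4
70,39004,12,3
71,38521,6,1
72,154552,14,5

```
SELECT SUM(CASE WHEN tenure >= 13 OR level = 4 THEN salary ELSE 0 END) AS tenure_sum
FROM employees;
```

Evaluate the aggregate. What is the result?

emp_id=60: ✓ → 98051
emp_id=61: ✗
emp_id=62: ✗
emp_id=63: ✗
emp_id=64: ✗
emp_id=65: ✓ → 155447
emp_id=66: ✗
emp_id=67: ✗
emp_id=68: ✗
emp_id=69: ✓ → 59384
emp_id=70: ✗
emp_id=71: ✗
emp_id=72: ✓ → 154552
tenure_sum = 98051 + 155447 + 59384 + 154552 = 467434

467434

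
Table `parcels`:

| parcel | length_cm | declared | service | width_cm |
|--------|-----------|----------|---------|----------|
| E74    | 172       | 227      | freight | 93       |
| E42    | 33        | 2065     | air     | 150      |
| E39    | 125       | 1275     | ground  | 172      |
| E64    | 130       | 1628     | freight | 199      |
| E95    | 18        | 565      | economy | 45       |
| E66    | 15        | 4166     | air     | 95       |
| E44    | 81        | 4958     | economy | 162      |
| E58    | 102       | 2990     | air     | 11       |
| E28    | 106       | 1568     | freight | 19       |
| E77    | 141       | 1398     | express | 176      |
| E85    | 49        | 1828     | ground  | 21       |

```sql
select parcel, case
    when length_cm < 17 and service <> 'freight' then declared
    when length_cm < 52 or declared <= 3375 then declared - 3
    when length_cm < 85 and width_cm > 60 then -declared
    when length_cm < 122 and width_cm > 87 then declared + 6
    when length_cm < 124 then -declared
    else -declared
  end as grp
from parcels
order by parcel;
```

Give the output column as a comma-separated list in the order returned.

1565, 1272, 2062, -4958, 2987, 1625, 4166, 224, 1395, 1825, 562

parcel=E28: length_cm < 52 or declared <= 3375 → 1565
parcel=E39: length_cm < 52 or declared <= 3375 → 1272
parcel=E42: length_cm < 52 or declared <= 3375 → 2062
parcel=E44: length_cm < 85 and width_cm > 60 → -4958
parcel=E58: length_cm < 52 or declared <= 3375 → 2987
parcel=E64: length_cm < 52 or declared <= 3375 → 1625
parcel=E66: length_cm < 17 and service <> 'freight' → 4166
parcel=E74: length_cm < 52 or declared <= 3375 → 224
parcel=E77: length_cm < 52 or declared <= 3375 → 1395
parcel=E85: length_cm < 52 or declared <= 3375 → 1825
parcel=E95: length_cm < 52 or declared <= 3375 → 562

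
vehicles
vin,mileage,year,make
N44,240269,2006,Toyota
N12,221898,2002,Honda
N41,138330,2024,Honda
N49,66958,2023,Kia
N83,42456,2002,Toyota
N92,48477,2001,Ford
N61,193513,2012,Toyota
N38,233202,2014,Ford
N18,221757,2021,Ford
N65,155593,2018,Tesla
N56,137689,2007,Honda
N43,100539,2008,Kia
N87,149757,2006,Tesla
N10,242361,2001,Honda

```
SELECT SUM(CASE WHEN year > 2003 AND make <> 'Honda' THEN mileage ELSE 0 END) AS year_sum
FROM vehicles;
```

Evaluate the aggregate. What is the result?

vin=N44: ✓ → 240269
vin=N12: ✗
vin=N41: ✗
vin=N49: ✓ → 66958
vin=N83: ✗
vin=N92: ✗
vin=N61: ✓ → 193513
vin=N38: ✓ → 233202
vin=N18: ✓ → 221757
vin=N65: ✓ → 155593
vin=N56: ✗
vin=N43: ✓ → 100539
vin=N87: ✓ → 149757
vin=N10: ✗
year_sum = 240269 + 66958 + 193513 + 233202 + 221757 + 155593 + 100539 + 149757 = 1361588

1361588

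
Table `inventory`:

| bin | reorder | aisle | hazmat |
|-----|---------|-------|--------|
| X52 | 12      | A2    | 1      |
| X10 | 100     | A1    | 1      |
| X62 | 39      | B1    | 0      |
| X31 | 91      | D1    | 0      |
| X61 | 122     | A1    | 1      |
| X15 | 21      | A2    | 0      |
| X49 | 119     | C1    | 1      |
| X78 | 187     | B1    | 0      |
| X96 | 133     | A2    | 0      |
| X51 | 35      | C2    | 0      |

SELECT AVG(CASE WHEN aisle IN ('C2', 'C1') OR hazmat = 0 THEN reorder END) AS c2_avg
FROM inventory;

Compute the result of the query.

89.2857142857

bin=X52: ✗
bin=X10: ✗
bin=X62: ✓ → 39
bin=X31: ✓ → 91
bin=X61: ✗
bin=X15: ✓ → 21
bin=X49: ✓ → 119
bin=X78: ✓ → 187
bin=X96: ✓ → 133
bin=X51: ✓ → 35
c2_avg = (39 + 91 + 21 + 119 + 187 + 133 + 35) / 7 = 89.2857142857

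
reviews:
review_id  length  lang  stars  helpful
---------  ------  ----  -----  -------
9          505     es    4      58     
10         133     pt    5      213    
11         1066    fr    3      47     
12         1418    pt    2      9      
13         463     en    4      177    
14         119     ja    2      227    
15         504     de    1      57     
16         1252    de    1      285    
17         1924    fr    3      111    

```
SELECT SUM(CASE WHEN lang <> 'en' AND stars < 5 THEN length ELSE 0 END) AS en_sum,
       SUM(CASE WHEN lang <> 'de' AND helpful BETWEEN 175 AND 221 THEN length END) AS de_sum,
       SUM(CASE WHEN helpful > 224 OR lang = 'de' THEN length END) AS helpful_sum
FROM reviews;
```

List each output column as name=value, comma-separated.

[en_sum: lang <> 'en' AND stars < 5]
review_id=9: ✓ → 505
review_id=10: ✗
review_id=11: ✓ → 1066
review_id=12: ✓ → 1418
review_id=13: ✗
review_id=14: ✓ → 119
review_id=15: ✓ → 504
review_id=16: ✓ → 1252
review_id=17: ✓ → 1924
en_sum = 505 + 1066 + 1418 + 119 + 504 + 1252 + 1924 = 6788
—
[de_sum: lang <> 'de' AND helpful BETWEEN 175 AND 221]
review_id=9: ✗
review_id=10: ✓ → 133
review_id=11: ✗
review_id=12: ✗
review_id=13: ✓ → 463
review_id=14: ✗
review_id=15: ✗
review_id=16: ✗
review_id=17: ✗
de_sum = 133 + 463 = 596
—
[helpful_sum: helpful > 224 OR lang = 'de']
review_id=9: ✗
review_id=10: ✗
review_id=11: ✗
review_id=12: ✗
review_id=13: ✗
review_id=14: ✓ → 119
review_id=15: ✓ → 504
review_id=16: ✓ → 1252
review_id=17: ✗
helpful_sum = 119 + 504 + 1252 = 1875

en_sum=6788, de_sum=596, helpful_sum=1875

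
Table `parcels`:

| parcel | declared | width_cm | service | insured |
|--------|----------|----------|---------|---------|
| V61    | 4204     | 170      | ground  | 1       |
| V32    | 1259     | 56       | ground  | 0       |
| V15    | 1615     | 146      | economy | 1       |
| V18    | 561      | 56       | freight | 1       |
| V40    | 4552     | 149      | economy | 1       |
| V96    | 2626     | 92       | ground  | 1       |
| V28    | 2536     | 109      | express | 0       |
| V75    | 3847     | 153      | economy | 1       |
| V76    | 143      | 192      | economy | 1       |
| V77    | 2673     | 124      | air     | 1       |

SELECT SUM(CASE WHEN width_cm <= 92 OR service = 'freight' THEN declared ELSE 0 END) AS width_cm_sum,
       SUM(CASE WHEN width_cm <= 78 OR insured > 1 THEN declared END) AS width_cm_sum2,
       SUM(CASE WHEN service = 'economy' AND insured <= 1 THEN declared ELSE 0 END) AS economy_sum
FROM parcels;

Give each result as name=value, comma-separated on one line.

[width_cm_sum: width_cm <= 92 OR service = 'freight']
parcel=V61: ✗
parcel=V32: ✓ → 1259
parcel=V15: ✗
parcel=V18: ✓ → 561
parcel=V40: ✗
parcel=V96: ✓ → 2626
parcel=V28: ✗
parcel=V75: ✗
parcel=V76: ✗
parcel=V77: ✗
width_cm_sum = 1259 + 561 + 2626 = 4446
—
[width_cm_sum2: width_cm <= 78 OR insured > 1]
parcel=V61: ✗
parcel=V32: ✓ → 1259
parcel=V15: ✗
parcel=V18: ✓ → 561
parcel=V40: ✗
parcel=V96: ✗
parcel=V28: ✗
parcel=V75: ✗
parcel=V76: ✗
parcel=V77: ✗
width_cm_sum2 = 1259 + 561 = 1820
—
[economy_sum: service = 'economy' AND insured <= 1]
parcel=V61: ✗
parcel=V32: ✗
parcel=V15: ✓ → 1615
parcel=V18: ✗
parcel=V40: ✓ → 4552
parcel=V96: ✗
parcel=V28: ✗
parcel=V75: ✓ → 3847
parcel=V76: ✓ → 143
parcel=V77: ✗
economy_sum = 1615 + 4552 + 3847 + 143 = 10157

width_cm_sum=4446, width_cm_sum2=1820, economy_sum=10157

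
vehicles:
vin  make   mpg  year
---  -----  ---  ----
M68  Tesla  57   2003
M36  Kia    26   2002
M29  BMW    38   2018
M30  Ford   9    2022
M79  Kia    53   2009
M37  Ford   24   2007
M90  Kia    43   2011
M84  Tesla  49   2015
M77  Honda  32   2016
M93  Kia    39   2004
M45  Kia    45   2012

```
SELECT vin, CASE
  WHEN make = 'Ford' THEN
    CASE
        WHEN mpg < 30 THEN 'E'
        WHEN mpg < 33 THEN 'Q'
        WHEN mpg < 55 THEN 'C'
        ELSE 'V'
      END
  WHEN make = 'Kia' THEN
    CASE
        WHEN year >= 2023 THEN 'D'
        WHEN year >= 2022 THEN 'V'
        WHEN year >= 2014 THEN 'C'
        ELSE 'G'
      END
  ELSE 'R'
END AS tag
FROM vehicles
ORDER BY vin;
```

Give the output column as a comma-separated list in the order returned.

R, E, G, E, G, R, R, G, R, G, G

vin=M29: make='BMW' → outer ELSE → R
vin=M30: make='Ford' → inner[mpg < 30] → E
vin=M36: make='Kia' → inner[ELSE] → G
vin=M37: make='Ford' → inner[mpg < 30] → E
vin=M45: make='Kia' → inner[ELSE] → G
vin=M68: make='Tesla' → outer ELSE → R
vin=M77: make='Honda' → outer ELSE → R
vin=M79: make='Kia' → inner[ELSE] → G
vin=M84: make='Tesla' → outer ELSE → R
vin=M90: make='Kia' → inner[ELSE] → G
vin=M93: make='Kia' → inner[ELSE] → G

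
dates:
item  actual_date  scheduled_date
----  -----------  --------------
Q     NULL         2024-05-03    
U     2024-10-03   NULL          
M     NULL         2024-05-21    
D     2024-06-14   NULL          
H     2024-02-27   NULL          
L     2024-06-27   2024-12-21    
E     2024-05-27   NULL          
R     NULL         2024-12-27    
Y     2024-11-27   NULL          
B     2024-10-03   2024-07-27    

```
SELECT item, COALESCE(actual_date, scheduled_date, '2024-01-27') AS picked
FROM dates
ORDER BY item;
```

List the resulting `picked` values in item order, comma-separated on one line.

2024-10-03, 2024-06-14, 2024-05-27, 2024-02-27, 2024-06-27, 2024-05-21, 2024-05-03, 2024-12-27, 2024-10-03, 2024-11-27

item=B: actual_date=2024-10-03 → 2024-10-03
item=D: actual_date=2024-06-14 → 2024-06-14
item=E: actual_date=2024-05-27 → 2024-05-27
item=H: actual_date=2024-02-27 → 2024-02-27
item=L: actual_date=2024-06-27 → 2024-06-27
item=M: actual_date=NULL, scheduled_date=2024-05-21 → 2024-05-21
item=Q: actual_date=NULL, scheduled_date=2024-05-03 → 2024-05-03
item=R: actual_date=NULL, scheduled_date=2024-12-27 → 2024-12-27
item=U: actual_date=2024-10-03 → 2024-10-03
item=Y: actual_date=2024-11-27 → 2024-11-27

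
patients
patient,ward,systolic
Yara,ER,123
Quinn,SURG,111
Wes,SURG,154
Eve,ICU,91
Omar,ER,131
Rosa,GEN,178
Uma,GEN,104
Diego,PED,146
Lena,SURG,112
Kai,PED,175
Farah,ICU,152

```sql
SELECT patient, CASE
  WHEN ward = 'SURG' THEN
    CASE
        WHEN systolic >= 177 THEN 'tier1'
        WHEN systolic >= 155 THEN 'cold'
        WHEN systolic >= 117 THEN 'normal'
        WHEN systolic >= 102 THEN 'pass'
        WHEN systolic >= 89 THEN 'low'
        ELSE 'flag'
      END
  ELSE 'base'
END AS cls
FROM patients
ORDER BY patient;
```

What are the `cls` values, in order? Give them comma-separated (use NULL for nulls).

patient=Diego: ward='PED' → outer ELSE → base
patient=Eve: ward='ICU' → outer ELSE → base
patient=Farah: ward='ICU' → outer ELSE → base
patient=Kai: ward='PED' → outer ELSE → base
patient=Lena: ward='SURG' → inner[systolic >= 102] → pass
patient=Omar: ward='ER' → outer ELSE → base
patient=Quinn: ward='SURG' → inner[systolic >= 102] → pass
patient=Rosa: ward='GEN' → outer ELSE → base
patient=Uma: ward='GEN' → outer ELSE → base
patient=Wes: ward='SURG' → inner[systolic >= 117] → normal
patient=Yara: ward='ER' → outer ELSE → base

base, base, base, base, pass, base, pass, base, base, normal, base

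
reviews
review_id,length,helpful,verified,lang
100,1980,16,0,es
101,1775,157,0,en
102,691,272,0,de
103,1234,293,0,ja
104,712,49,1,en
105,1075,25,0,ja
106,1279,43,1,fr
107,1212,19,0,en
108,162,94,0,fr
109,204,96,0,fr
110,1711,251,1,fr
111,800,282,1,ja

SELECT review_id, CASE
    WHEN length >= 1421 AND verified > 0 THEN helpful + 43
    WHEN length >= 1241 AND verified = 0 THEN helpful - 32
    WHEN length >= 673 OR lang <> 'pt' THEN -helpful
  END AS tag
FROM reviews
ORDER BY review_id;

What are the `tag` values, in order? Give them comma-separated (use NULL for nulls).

-16, 125, -272, -293, -49, -25, -43, -19, -94, -96, 294, -282

review_id=100: length >= 1241 AND verified = 0 → -16
review_id=101: length >= 1241 AND verified = 0 → 125
review_id=102: length >= 673 OR lang <> 'pt' → -272
review_id=103: length >= 673 OR lang <> 'pt' → -293
review_id=104: length >= 673 OR lang <> 'pt' → -49
review_id=105: length >= 673 OR lang <> 'pt' → -25
review_id=106: length >= 673 OR lang <> 'pt' → -43
review_id=107: length >= 673 OR lang <> 'pt' → -19
review_id=108: length >= 673 OR lang <> 'pt' → -94
review_id=109: length >= 673 OR lang <> 'pt' → -96
review_id=110: length >= 1421 AND verified > 0 → 294
review_id=111: length >= 673 OR lang <> 'pt' → -282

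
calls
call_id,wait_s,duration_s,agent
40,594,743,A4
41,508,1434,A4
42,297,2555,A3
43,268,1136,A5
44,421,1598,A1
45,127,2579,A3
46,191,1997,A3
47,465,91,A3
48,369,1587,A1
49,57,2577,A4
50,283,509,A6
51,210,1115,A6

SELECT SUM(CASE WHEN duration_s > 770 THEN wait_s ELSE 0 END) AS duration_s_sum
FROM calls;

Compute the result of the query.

2448

call_id=40: ✗
call_id=41: ✓ → 508
call_id=42: ✓ → 297
call_id=43: ✓ → 268
call_id=44: ✓ → 421
call_id=45: ✓ → 127
call_id=46: ✓ → 191
call_id=47: ✗
call_id=48: ✓ → 369
call_id=49: ✓ → 57
call_id=50: ✗
call_id=51: ✓ → 210
duration_s_sum = 508 + 297 + 268 + 421 + 127 + 191 + 369 + 57 + 210 = 2448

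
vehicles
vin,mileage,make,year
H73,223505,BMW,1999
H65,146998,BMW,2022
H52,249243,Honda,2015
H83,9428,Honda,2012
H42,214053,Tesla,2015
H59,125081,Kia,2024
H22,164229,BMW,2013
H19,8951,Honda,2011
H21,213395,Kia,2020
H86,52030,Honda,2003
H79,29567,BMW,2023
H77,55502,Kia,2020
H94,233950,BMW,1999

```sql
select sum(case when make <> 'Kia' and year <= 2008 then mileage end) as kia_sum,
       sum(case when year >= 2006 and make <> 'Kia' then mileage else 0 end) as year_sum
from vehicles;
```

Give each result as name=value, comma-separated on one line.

[kia_sum: make <> 'Kia' and year <= 2008]
vin=H73: ✓ → 223505
vin=H65: ✗
vin=H52: ✗
vin=H83: ✗
vin=H42: ✗
vin=H59: ✗
vin=H22: ✗
vin=H19: ✗
vin=H21: ✗
vin=H86: ✓ → 52030
vin=H79: ✗
vin=H77: ✗
vin=H94: ✓ → 233950
kia_sum = 223505 + 52030 + 233950 = 509485
—
[year_sum: year >= 2006 and make <> 'Kia']
vin=H73: ✗
vin=H65: ✓ → 146998
vin=H52: ✓ → 249243
vin=H83: ✓ → 9428
vin=H42: ✓ → 214053
vin=H59: ✗
vin=H22: ✓ → 164229
vin=H19: ✓ → 8951
vin=H21: ✗
vin=H86: ✗
vin=H79: ✓ → 29567
vin=H77: ✗
vin=H94: ✗
year_sum = 146998 + 249243 + 9428 + 214053 + 164229 + 8951 + 29567 = 822469

kia_sum=509485, year_sum=822469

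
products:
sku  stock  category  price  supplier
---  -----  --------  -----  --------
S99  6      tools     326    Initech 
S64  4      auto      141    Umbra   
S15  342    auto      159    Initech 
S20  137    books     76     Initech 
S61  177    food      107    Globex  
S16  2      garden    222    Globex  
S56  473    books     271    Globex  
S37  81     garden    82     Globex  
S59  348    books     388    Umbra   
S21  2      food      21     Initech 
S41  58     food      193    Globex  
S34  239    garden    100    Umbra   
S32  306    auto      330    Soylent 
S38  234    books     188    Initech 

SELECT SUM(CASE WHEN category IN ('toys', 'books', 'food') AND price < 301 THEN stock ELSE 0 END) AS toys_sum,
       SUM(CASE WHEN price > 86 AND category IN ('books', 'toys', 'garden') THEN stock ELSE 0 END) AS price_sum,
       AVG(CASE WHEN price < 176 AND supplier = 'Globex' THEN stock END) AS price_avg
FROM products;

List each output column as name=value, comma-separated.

[toys_sum: category IN ('toys', 'books', 'food') AND price < 301]
sku=S99: ✗
sku=S64: ✗
sku=S15: ✗
sku=S20: ✓ → 137
sku=S61: ✓ → 177
sku=S16: ✗
sku=S56: ✓ → 473
sku=S37: ✗
sku=S59: ✗
sku=S21: ✓ → 2
sku=S41: ✓ → 58
sku=S34: ✗
sku=S32: ✗
sku=S38: ✓ → 234
toys_sum = 137 + 177 + 473 + 2 + 58 + 234 = 1081
—
[price_sum: price > 86 AND category IN ('books', 'toys', 'garden')]
sku=S99: ✗
sku=S64: ✗
sku=S15: ✗
sku=S20: ✗
sku=S61: ✗
sku=S16: ✓ → 2
sku=S56: ✓ → 473
sku=S37: ✗
sku=S59: ✓ → 348
sku=S21: ✗
sku=S41: ✗
sku=S34: ✓ → 239
sku=S32: ✗
sku=S38: ✓ → 234
price_sum = 2 + 473 + 348 + 239 + 234 = 1296
—
[price_avg: price < 176 AND supplier = 'Globex']
sku=S99: ✗
sku=S64: ✗
sku=S15: ✗
sku=S20: ✗
sku=S61: ✓ → 177
sku=S16: ✗
sku=S56: ✗
sku=S37: ✓ → 81
sku=S59: ✗
sku=S21: ✗
sku=S41: ✗
sku=S34: ✗
sku=S32: ✗
sku=S38: ✗
price_avg = (177 + 81) / 2 = 129

toys_sum=1081, price_sum=1296, price_avg=129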